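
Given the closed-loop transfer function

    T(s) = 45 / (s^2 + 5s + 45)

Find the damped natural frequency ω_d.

ω_d ≈ 6.225 rad/s

Comparing s^2 + 5s + 45 to s^2 + 2ζωₙs + ωₙ²: ωₙ = √45 ≈ 6.708 rad/s and ζ = 5/(2·√45) ≈ 0.3727.
ζωₙ = 5/2 = 2.5, so ω_d = ωₙ√(1−ζ²) = √(ωₙ² − (ζωₙ)²) = √(45 − 2.5²) = √38.75 ≈ 6.225 rad/s.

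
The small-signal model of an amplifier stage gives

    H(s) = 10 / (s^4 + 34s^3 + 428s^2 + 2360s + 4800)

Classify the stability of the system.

The denominator s^4 + 34s^3 + 428s^2 + 2360s + 4800 factors as (s + 8)(s + 10)^2(s + 6), giving poles at s = -8, -10, -10, -6.
Since all poles lie strictly in the left half-plane, the system is stable.

stable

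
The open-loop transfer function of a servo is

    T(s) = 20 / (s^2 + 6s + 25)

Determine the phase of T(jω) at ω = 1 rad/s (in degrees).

At s = j1: numerator = 20, denominator = 24 + j6.
∠T = ∠num − ∠den = 0° − (14.036°) = -14.04°.

∠T(j1) ≈ -14.04°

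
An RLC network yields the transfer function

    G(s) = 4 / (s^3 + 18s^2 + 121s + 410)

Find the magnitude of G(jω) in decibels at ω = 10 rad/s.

|G(j10)|_dB ≈ -50.9 dB

Substitute s = j10: numerator = 4, denominator = -1390 + j210.
|G(j10)| = |4| / |-1390 + j210| = 4 / 1405.8 ≈ 0.002845.
In decibels: 20·log₁₀(0.002845) ≈ -50.9 dB.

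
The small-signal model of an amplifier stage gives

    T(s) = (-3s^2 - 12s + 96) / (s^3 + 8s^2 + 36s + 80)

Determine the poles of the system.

The poles are the roots of the denominator s^3 + 8s^2 + 36s + 80 = 0.
Trying s = -4: the polynomial evaluates to 0, so (s + 4) is a factor.
Dividing out leaves s^2 + 4s + 20 = 0.
The quadratic formula then gives s = -2 ± 4j.

s = -2 ± 4j, -4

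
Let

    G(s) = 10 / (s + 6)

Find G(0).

Set s = 0: G(0) = (10) / (6) = 5/3.

G(0) = 5/3 ≈ 1.667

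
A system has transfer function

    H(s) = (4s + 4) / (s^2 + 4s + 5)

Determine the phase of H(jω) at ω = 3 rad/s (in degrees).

∠H(j3) ≈ -36.87°

At s = j3: numerator = 4 + j12, denominator = -4 + j12.
∠H = ∠num − ∠den = 71.565° − (108.43°) = -36.87°.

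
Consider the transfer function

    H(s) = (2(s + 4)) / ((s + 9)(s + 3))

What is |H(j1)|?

Substitute s = j1: numerator = 8 + j2, denominator = 26 + j12.
|H(j1)| = |8 + j2| / |26 + j12| = 8.2462 / 28.636 ≈ 0.2880.

|H(j1)| ≈ 0.2880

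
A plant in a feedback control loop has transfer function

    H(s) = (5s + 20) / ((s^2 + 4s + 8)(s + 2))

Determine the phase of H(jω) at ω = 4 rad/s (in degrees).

At s = j4: numerator = 20 + j20, denominator = -80.
∠H = ∠num − ∠den = 45° − (180°) = -135°.

∠H(j4) ≈ -135°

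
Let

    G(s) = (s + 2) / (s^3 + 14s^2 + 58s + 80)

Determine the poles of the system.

The poles are the roots of the denominator s^3 + 14s^2 + 58s + 80 = 0.
Trying s = -8: the polynomial evaluates to 0, so (s + 8) is a factor.
Dividing out leaves s^2 + 6s + 10 = 0.
The quadratic formula then gives s = -3 ± 1j.

s = -3 + j, -3 - j, -8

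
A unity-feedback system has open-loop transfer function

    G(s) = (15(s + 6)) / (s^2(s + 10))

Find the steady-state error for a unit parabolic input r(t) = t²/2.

e_ss = 0.1111

G(s) has 2 poles at the origin.
This is a Type 2 system. Ka = lim_{s→0} s^2·G(s) = 90/10 = 9.
e_ss = 1/Ka = 1/(9) = 1/9 ≈ 0.1111.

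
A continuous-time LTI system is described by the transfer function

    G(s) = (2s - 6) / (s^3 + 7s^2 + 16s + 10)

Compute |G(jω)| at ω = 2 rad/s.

|G(j2)| ≈ 0.2404

Substitute s = j2: numerator = -6 + j4, denominator = -18 + j24.
|G(j2)| = |-6 + j4| / |-18 + j24| = 7.2111 / 30 ≈ 0.2404.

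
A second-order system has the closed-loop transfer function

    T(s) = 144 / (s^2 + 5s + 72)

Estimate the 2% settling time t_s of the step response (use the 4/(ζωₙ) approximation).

Comparing s^2 + 5s + 72 to s^2 + 2ζωₙs + ωₙ²: ωₙ = √72 ≈ 8.485 rad/s and ζ = 5/(2·√72) ≈ 0.2946.
ζωₙ = 5/2 = 2.5, so t_s ≈ 4/(ζωₙ) = 4/2.5 = 1.600 s.

t_s ≈ 1.600 s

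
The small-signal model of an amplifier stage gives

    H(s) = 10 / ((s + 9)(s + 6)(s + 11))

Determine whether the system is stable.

stable

The poles can be read from the denominator factors: s = -9, -6, -11.
Since all poles lie strictly in the left half-plane, the system is stable.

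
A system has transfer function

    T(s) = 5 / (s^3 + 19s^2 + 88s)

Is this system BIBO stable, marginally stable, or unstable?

marginally stable

The denominator s^3 + 19s^2 + 88s factors as s(s + 8)(s + 11), giving poles at s = 0, -8, -11.
Since the simple pole(s) at s = 0 lie on the jω-axis with none in the right half-plane, the system is marginally stable.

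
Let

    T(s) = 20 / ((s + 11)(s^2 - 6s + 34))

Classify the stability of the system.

unstable

The poles can be read from the denominator factors: s = -11, 3 ± 5j.
Since the pole(s) at s = 3 + 5j, 3 - 5j lie in the right half-plane, the system is unstable.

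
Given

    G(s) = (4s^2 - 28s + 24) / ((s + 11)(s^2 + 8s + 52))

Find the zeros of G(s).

s = 6, 1

Set the numerator to zero: 4s^2 - 28s + 24 = 0, i.e. 4·(s^2 - 7s + 6) = 0.
Factoring: (s - 6)(s - 1) = 0.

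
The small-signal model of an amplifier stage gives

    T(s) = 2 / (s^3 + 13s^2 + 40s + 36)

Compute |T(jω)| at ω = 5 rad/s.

|T(j5)| ≈ 0.006699

Substitute s = j5: numerator = 2, denominator = -289 + j75.
|T(j5)| = |2| / |-289 + j75| = 2 / 298.57 ≈ 0.006699.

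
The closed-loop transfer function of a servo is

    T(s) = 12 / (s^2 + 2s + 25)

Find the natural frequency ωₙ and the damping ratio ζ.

ωₙ = 5 rad/s, ζ = 0.2

Compare the denominator to the standard form s^2 + 2ζωₙs + ωₙ².
ωₙ² = 25, so ωₙ = 5 rad/s.
2ζωₙ = 2, so ζ = 2/(2·5) = 0.2.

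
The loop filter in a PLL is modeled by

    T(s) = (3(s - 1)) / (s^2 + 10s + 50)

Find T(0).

T(0) = -3/50 ≈ -0.06000

At s = 0 each factor (s + a) contributes a and each (s^2 + bs + c) contributes c.
T(0) = 3·(-1) / ((50)) = -3/50 = -3/50.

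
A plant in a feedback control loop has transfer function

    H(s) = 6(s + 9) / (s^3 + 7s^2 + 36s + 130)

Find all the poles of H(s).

s = -1 + 5j, -1 - 5j, -5

The poles are the roots of the denominator s^3 + 7s^2 + 36s + 130 = 0.
Trying s = -5: the polynomial evaluates to 0, so (s + 5) is a factor.
Dividing out leaves s^2 + 2s + 26 = 0.
The quadratic formula then gives s = -1 ± 5j.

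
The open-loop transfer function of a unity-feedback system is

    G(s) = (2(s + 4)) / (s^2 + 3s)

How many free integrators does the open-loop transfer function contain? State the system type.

Type 1

The denominator has 1 factor of s at the origin (free integrator), so this is a Type 1 system.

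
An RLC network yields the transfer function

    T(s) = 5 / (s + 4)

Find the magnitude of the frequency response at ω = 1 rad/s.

Substitute s = j1: numerator = 5, denominator = 4 + j1.
|T(j1)| = |5| / |4 + j1| = 5 / 4.1231 ≈ 1.213.

|T(j1)| ≈ 1.213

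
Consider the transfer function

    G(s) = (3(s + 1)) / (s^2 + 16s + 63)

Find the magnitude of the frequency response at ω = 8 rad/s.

|G(j8)| ≈ 0.1890

Substitute s = j8: numerator = 3 + j24, denominator = -1 + j128.
|G(j8)| = |3 + j24| / |-1 + j128| = 24.187 / 128.00 ≈ 0.1890.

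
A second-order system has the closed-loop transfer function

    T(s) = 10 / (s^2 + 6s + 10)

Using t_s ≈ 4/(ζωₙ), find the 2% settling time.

t_s ≈ 1.333 s

Comparing s^2 + 6s + 10 to s^2 + 2ζωₙs + ωₙ²: ωₙ = √10 ≈ 3.162 rad/s and ζ = 6/(2·√10) ≈ 0.9487.
ζωₙ = 6/2 = 3, so t_s ≈ 4/(ζωₙ) = 4/3 ≈ 1.333 s.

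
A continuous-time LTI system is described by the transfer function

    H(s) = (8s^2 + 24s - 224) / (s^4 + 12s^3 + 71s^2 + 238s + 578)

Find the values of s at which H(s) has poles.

s = -1 ± 4j, -5 ± 3j

The poles are the roots of the denominator s^4 + 12s^3 + 71s^2 + 238s + 578 = 0.
No real roots exist; factor into two real quadratics: (s^2 + 2s + 17)(s^2 + 10s + 34) = 0.
Each quadratic gives a conjugate pair via the quadratic formula.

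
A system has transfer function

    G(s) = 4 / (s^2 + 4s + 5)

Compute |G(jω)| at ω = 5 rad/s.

Substitute s = j5: numerator = 4, denominator = -20 + j20.
|G(j5)| = |4| / |-20 + j20| = 4 / 28.284 ≈ 0.1414.

|G(j5)| ≈ 0.1414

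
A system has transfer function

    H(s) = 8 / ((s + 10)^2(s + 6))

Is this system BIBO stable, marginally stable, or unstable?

The poles can be read from the denominator factors: s = -10, -10, -6.
Since all poles lie strictly in the left half-plane, the system is stable.

stable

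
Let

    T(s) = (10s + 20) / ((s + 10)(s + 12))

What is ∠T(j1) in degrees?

At s = j1: numerator = 20 + j10, denominator = 119 + j22.
∠T = ∠num − ∠den = 26.565° − (10.474°) = 16.09°.

∠T(j1) ≈ 16.09°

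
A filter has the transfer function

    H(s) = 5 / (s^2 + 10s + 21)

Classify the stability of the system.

The denominator s^2 + 10s + 21 factors as (s + 7)(s + 3), giving poles at s = -7, -3.
Since all poles lie strictly in the left half-plane, the system is stable.

stable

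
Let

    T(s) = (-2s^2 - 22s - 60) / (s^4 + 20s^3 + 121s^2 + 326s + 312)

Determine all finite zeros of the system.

Set the numerator to zero: -2s^2 - 22s - 60 = 0, i.e. -2·(s^2 + 11s + 30) = 0.
Factoring: (s + 6)(s + 5) = 0.

s = -6, -5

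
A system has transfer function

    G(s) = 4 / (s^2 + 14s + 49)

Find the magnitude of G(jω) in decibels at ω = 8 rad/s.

Substitute s = j8: numerator = 4, denominator = -15 + j112.
|G(j8)| = |4| / |-15 + j112| = 4 / 113 ≈ 0.03540.
In decibels: 20·log₁₀(0.03540) ≈ -29.0 dB.

|G(j8)|_dB ≈ -29.0 dB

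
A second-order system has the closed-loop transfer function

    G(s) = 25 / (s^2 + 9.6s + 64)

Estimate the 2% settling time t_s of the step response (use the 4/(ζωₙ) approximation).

t_s ≈ 0.8333 s

Comparing s^2 + 9.6s + 64 to s^2 + 2ζωₙs + ωₙ²: ωₙ = 8 rad/s and ζ = 9.6/(2·8) = 0.6.
ζωₙ = 9.6/2 = 4.8, so t_s ≈ 4/(ζωₙ) = 4/4.8 ≈ 0.8333 s.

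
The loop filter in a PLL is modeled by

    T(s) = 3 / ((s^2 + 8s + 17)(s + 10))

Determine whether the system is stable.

stable

The poles can be read from the denominator factors: s = -4 + j, -4 - j, -10.
Since all poles lie strictly in the left half-plane, the system is stable.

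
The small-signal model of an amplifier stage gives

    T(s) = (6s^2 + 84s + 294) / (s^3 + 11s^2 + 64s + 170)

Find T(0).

Set s = 0: T(0) = (294) / (170) = 147/85.

T(0) = 147/85 ≈ 1.729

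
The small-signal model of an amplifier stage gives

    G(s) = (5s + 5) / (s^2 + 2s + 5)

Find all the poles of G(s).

s = -1 ± 2j

The poles are the roots of the denominator s^2 + 2s + 5 = 0.
Using the quadratic formula: s = (-2 ± √(-16))/2 = -1 ± 2j.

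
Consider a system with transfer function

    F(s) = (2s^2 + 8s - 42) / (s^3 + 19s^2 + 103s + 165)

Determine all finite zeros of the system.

Set the numerator to zero: 2s^2 + 8s - 42 = 0, i.e. 2·(s^2 + 4s - 21) = 0.
Factoring: (s + 7)(s - 3) = 0.

s = -7, 3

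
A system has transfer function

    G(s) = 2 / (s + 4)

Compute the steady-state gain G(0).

G(0) = 1/2 ≈ 0.5000

Set s = 0: G(0) = (2) / (4) = 1/2.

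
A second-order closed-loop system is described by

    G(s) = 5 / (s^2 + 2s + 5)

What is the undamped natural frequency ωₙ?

Compare the denominator to the standard form s^2 + 2ζωₙs + ωₙ².
ωₙ² = 5, so ωₙ = √5 ≈ 2.236 rad/s.

ωₙ ≈ 2.236 rad/s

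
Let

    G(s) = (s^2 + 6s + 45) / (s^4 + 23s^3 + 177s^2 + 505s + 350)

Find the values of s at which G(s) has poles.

The poles are the roots of the denominator s^4 + 23s^3 + 177s^2 + 505s + 350 = 0.
Trying s = -7: the polynomial evaluates to 0, so (s + 7) is a factor.
Dividing out leaves s^3 + 16s^2 + 65s + 50 = 0.
This factors further as (s + 5)(s + 1)(s + 10) = 0.

s = -7, -5, -1, -10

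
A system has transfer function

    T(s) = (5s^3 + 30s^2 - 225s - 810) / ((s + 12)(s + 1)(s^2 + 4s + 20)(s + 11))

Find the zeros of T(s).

Set the numerator to zero: 5s^3 + 30s^2 - 225s - 810 = 0, i.e. 5·(s^3 + 6s^2 - 45s - 162) = 0.
Factoring: (s + 3)(s - 6)(s + 9) = 0.

s = -3, 6, -9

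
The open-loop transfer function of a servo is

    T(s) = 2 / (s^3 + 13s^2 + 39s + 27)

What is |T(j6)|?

Substitute s = j6: numerator = 2, denominator = -441 + j18.
|T(j6)| = |2| / |-441 + j18| = 2 / 441.37 ≈ 0.004531.

|T(j6)| ≈ 0.004531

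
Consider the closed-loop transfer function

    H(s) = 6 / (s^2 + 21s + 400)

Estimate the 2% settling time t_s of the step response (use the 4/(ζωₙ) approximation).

t_s ≈ 0.3810 s

Comparing s^2 + 21s + 400 to s^2 + 2ζωₙs + ωₙ²: ωₙ = 20 rad/s and ζ = 21/(2·20) = 0.525.
ζωₙ = 21/2 = 10.5, so t_s ≈ 4/(ζωₙ) = 4/10.5 ≈ 0.3810 s.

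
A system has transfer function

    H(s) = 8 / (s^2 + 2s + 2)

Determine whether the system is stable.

stable

The denominator s^2 + 2s + 2 factors as (s^2 + 2s + 2), giving poles at s = -1 + j, -1 - j.
Since all poles lie strictly in the left half-plane, the system is stable.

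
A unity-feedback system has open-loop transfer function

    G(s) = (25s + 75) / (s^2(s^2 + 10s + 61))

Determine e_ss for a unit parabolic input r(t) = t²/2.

G(s) has 2 poles at the origin.
This is a Type 2 system. Ka = lim_{s→0} s^2·G(s) = 75/61.
e_ss = 1/Ka = 1/(75/61) = 61/75 ≈ 0.8133.

e_ss = 0.8133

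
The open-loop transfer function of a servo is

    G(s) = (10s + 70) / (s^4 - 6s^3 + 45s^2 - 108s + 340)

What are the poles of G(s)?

s = 2 + 4j, 2 - 4j, 1 + 4j, 1 - 4j

The poles are the roots of the denominator s^4 - 6s^3 + 45s^2 - 108s + 340 = 0.
No real roots exist; factor into two real quadratics: (s^2 - 4s + 20)(s^2 - 2s + 17) = 0.
Each quadratic gives a conjugate pair via the quadratic formula.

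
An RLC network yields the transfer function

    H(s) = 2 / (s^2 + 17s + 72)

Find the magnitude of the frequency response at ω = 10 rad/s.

Substitute s = j10: numerator = 2, denominator = -28 + j170.
|H(j10)| = |2| / |-28 + j170| = 2 / 172.29 ≈ 0.01161.

|H(j10)| ≈ 0.01161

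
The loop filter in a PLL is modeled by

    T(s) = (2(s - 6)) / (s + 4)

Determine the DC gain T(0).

Set s = 0: T(0) = (-12) / (4) = -3.

T(0) = -3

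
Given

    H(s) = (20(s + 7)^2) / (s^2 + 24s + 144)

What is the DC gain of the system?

H(0) = 245/36 ≈ 6.806

Set s = 0: H(0) = (980) / (144) = 245/36.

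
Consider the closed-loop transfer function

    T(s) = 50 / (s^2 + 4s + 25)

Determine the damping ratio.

Compare the denominator to the standard form s^2 + 2ζωₙs + ωₙ².
ωₙ² = 25, so ωₙ = 5 rad/s.
2ζωₙ = 4, so ζ = 4/(2·5) = 0.4.

ζ = 0.4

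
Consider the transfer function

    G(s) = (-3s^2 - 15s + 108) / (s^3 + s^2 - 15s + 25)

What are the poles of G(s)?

s = -5, 2 ± j

The poles are the roots of the denominator s^3 + s^2 - 15s + 25 = 0.
Trying s = -5: the polynomial evaluates to 0, so (s + 5) is a factor.
Dividing out leaves s^2 - 4s + 5 = 0.
The quadratic formula then gives s = 2 ± 1j.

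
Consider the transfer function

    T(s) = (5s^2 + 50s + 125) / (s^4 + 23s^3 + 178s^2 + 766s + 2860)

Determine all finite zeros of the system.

Set the numerator to zero: 5s^2 + 50s + 125 = 0, i.e. 5·(s^2 + 10s + 25) = 0.
Factoring: (s + 5)^2 = 0.

s = -5, -5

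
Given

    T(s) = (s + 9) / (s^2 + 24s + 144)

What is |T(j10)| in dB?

|T(j10)|_dB ≈ -25.2 dB

Substitute s = j10: numerator = 9 + j10, denominator = 44 + j240.
|T(j10)| = |9 + j10| / |44 + j240| = 13.454 / 244 ≈ 0.05514.
In decibels: 20·log₁₀(0.05514) ≈ -25.2 dB.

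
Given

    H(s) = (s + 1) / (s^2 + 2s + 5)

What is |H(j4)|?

Substitute s = j4: numerator = 1 + j4, denominator = -11 + j8.
|H(j4)| = |1 + j4| / |-11 + j8| = 4.1231 / 13.601 ≈ 0.3031.

|H(j4)| ≈ 0.3031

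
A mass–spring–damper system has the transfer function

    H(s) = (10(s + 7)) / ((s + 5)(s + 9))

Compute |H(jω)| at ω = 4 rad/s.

|H(j4)| ≈ 1.278

Substitute s = j4: numerator = 70 + j40, denominator = 29 + j56.
|H(j4)| = |70 + j40| / |29 + j56| = 80.623 / 63.063 ≈ 1.278.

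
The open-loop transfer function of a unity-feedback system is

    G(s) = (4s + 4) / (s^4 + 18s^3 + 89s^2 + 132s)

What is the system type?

Factor s from the denominator: s^4 + 18s^3 + 89s^2 + 132s = s·(s^3 + 18s^2 + 89s + 132).
There is 1 pole at the origin, so the system is Type 1.

Type 1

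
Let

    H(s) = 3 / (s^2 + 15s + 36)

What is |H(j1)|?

|H(j1)| ≈ 0.07878

Substitute s = j1: numerator = 3, denominator = 35 + j15.
|H(j1)| = |3| / |35 + j15| = 3 / 38.079 ≈ 0.07878.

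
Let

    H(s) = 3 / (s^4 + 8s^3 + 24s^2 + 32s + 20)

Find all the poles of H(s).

The poles are the roots of the denominator s^4 + 8s^3 + 24s^2 + 32s + 20 = 0.
No real roots exist; factor into two real quadratics: (s^2 + 2s + 2)(s^2 + 6s + 10) = 0.
Each quadratic gives a conjugate pair via the quadratic formula.

s = -1 ± j, -3 ± j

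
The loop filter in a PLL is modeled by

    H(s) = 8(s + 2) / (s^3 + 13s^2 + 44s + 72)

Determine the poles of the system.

The poles are the roots of the denominator s^3 + 13s^2 + 44s + 72 = 0.
Trying s = -9: the polynomial evaluates to 0, so (s + 9) is a factor.
Dividing out leaves s^2 + 4s + 8 = 0.
The quadratic formula then gives s = -2 ± 2j.

s = -2 + 2j, -2 - 2j, -9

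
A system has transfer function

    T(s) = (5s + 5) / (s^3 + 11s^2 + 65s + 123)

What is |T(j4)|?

|T(j4)| ≈ 0.1015

Substitute s = j4: numerator = 5 + j20, denominator = -53 + j196.
|T(j4)| = |5 + j20| / |-53 + j196| = 20.616 / 203.04 ≈ 0.1015.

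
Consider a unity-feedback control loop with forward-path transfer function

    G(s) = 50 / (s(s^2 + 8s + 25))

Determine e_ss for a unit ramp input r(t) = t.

G(s) has one pole at the origin.
This is a Type 1 system. Kv = lim_{s→0} s·G(s) = 50/25 = 2.
e_ss = 1/Kv = 1/(2) = 1/2 ≈ 0.5000.

e_ss = 0.5000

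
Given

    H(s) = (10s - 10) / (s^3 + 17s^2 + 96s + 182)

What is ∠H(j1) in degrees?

∠H(j1) ≈ 105.1°

At s = j1: numerator = -10 + j10, denominator = 165 + j95.
∠H = ∠num − ∠den = 135° − (29.932°) = 105.1°.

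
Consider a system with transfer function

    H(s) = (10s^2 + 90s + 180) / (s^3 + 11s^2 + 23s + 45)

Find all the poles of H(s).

The poles are the roots of the denominator s^3 + 11s^2 + 23s + 45 = 0.
Trying s = -9: the polynomial evaluates to 0, so (s + 9) is a factor.
Dividing out leaves s^2 + 2s + 5 = 0.
The quadratic formula then gives s = -1 ± 2j.

s = -1 + 2j, -1 - 2j, -9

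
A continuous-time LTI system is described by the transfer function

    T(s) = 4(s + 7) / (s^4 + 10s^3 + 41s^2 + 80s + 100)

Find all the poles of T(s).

s = -1 ± 2j, -4 ± 2j

The poles are the roots of the denominator s^4 + 10s^3 + 41s^2 + 80s + 100 = 0.
No real roots exist; factor into two real quadratics: (s^2 + 2s + 5)(s^2 + 8s + 20) = 0.
Each quadratic gives a conjugate pair via the quadratic formula.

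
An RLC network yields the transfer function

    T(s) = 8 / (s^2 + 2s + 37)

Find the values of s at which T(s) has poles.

s = -1 + 6j, -1 - 6j

The poles are the roots of the denominator s^2 + 2s + 37 = 0.
Using the quadratic formula: s = (-2 ± √(-144))/2 = -1 ± 6j.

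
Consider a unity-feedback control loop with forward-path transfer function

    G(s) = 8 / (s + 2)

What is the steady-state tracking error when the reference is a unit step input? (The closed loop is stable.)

e_ss = 0.2000

G(s) has no poles at the origin.
This is a Type 0 system. Kp = lim_{s→0} G(s) = 8/2 = 4.
e_ss = 1/(1 + Kp) = 1/(1 + 4) = 1/5 ≈ 0.2000.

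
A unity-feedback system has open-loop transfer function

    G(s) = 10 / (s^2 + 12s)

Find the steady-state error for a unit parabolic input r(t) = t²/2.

G(s) has one pole at the origin.
This is a Type 1 system; Ka = lim_{s→0} s^2·G(s) = 0, so the steady-state error for a parabola input is infinite.

e_ss = ∞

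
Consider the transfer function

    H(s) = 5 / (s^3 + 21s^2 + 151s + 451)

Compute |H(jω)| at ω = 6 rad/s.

|H(j6)| ≈ 0.006628

Substitute s = j6: numerator = 5, denominator = -305 + j690.
|H(j6)| = |5| / |-305 + j690| = 5 / 754.40 ≈ 0.006628.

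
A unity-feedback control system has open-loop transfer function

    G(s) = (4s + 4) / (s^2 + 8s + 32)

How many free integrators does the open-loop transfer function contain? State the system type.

Type 0

The denominator has no factor of s at the origin — no free integrator — so this is a Type 0 system.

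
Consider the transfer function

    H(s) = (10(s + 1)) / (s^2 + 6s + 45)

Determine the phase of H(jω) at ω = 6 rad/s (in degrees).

At s = j6: numerator = 10 + j60, denominator = 9 + j36.
∠H = ∠num − ∠den = 80.538° − (75.964°) = 4.574°.

∠H(j6) ≈ 4.574°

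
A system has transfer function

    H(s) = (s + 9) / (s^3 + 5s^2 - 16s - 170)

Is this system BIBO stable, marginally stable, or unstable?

unstable

The denominator s^3 + 5s^2 - 16s - 170 factors as (s^2 + 10s + 34)(s - 5), giving poles at s = -5 + 3j, -5 - 3j, 5.
Since the pole(s) at s = 5 lie in the right half-plane, the system is unstable.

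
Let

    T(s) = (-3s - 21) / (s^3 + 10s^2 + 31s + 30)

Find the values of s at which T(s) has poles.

s = -3, -2, -5

The poles are the roots of the denominator s^3 + 10s^2 + 31s + 30 = 0.
Trying s = -3: the polynomial evaluates to 0, so (s + 3) is a factor.
Dividing out leaves s^2 + 7s + 10 = 0.
Factoring the quadratic: (s + 2)(s + 5) = 0.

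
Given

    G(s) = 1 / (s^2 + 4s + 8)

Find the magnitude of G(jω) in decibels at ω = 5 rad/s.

|G(j5)|_dB ≈ -28.4 dB

Substitute s = j5: numerator = 1, denominator = -17 + j20.
|G(j5)| = |1| / |-17 + j20| = 1 / 26.249 ≈ 0.03810.
In decibels: 20·log₁₀(0.03810) ≈ -28.4 dB.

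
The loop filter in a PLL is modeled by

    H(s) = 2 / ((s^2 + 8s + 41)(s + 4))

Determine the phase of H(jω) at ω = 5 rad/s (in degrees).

At s = j5: numerator = 2, denominator = -136 + j240.
∠H = ∠num − ∠den = 0° − (119.54°) = -119.5°.

∠H(j5) ≈ -119.5°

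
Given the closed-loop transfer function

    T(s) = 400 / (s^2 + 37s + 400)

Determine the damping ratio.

ζ = 0.925

Compare the denominator to the standard form s^2 + 2ζωₙs + ωₙ².
ωₙ² = 400, so ωₙ = 20 rad/s.
2ζωₙ = 37, so ζ = 37/(2·20) = 0.925.
With ζ = 0.925 the response is underdamped.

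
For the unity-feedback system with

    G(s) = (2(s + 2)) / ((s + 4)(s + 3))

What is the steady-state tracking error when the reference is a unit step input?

G(s) has no poles at the origin.
This is a Type 0 system. Kp = lim_{s→0} G(s) = 4/12 = 1/3.
e_ss = 1/(1 + Kp) = 1/(1 + 1/3) = 3/4 ≈ 0.7500.

e_ss = 0.7500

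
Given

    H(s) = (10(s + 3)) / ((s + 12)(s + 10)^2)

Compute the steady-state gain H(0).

H(0) = 1/40 ≈ 0.02500

At s = 0 each factor (s + a) contributes a and each (s^2 + bs + c) contributes c.
H(0) = 10·(3) / ((12) · (10) · (10)) = 30/1200 = 1/40.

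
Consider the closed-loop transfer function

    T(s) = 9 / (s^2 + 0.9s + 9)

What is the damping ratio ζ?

ζ = 0.15

Compare the denominator to the standard form s^2 + 2ζωₙs + ωₙ².
ωₙ² = 9, so ωₙ = 3 rad/s.
2ζωₙ = 0.9, so ζ = 0.9/(2·3) = 0.15.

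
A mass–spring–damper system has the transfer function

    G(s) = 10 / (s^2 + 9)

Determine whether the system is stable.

marginally stable

The denominator s^2 + 9 factors as (s^2 + 9), giving poles at s = 3j, -3j.
Since the simple pole(s) at s = ±3j lie on the jω-axis with none in the right half-plane, the system is marginally stable.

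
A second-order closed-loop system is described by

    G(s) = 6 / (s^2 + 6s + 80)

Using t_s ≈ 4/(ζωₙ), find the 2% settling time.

t_s ≈ 1.333 s

Comparing s^2 + 6s + 80 to s^2 + 2ζωₙs + ωₙ²: ωₙ = √80 ≈ 8.944 rad/s and ζ = 6/(2·√80) ≈ 0.3354.
ζωₙ = 6/2 = 3, so t_s ≈ 4/(ζωₙ) = 4/3 ≈ 1.333 s.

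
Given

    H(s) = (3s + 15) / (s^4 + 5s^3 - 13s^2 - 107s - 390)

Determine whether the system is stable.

unstable

The denominator s^4 + 5s^3 - 13s^2 - 107s - 390 factors as (s + 6)(s^2 + 4s + 13)(s - 5), giving poles at s = -6, -2 ± 3j, 5.
Since the pole(s) at s = 5 lie in the right half-plane, the system is unstable.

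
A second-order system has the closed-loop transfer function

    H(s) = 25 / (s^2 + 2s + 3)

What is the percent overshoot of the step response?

%OS ≈ 10.8%

Comparing s^2 + 2s + 3 to s^2 + 2ζωₙs + ωₙ²: ωₙ = √3 ≈ 1.732 rad/s and ζ = 2/(2·√3) ≈ 0.5774.
%OS = 100·exp(−πζ/√(1−ζ²)) = 100·exp(−π·0.5774/√(1−0.5774²)) ≈ 10.8%.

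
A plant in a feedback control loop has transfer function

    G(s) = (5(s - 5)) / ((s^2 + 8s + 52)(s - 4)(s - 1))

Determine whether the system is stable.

The poles can be read from the denominator factors: s = -4 + 6j, -4 - 6j, 4, 1.
Since the pole(s) at s = 4, 1 lie in the right half-plane, the system is unstable.

unstable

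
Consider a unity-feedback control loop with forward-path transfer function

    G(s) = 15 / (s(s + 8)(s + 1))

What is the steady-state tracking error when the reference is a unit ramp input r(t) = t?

G(s) has one pole at the origin.
This is a Type 1 system. Kv = lim_{s→0} s·G(s) = 15/8.
e_ss = 1/Kv = 1/(15/8) = 8/15 ≈ 0.5333.

e_ss = 0.5333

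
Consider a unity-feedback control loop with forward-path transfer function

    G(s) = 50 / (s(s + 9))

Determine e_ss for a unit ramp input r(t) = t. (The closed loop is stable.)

G(s) has one pole at the origin.
This is a Type 1 system. Kv = lim_{s→0} s·G(s) = 50/9.
e_ss = 1/Kv = 1/(50/9) = 9/50 ≈ 0.1800.

e_ss = 0.1800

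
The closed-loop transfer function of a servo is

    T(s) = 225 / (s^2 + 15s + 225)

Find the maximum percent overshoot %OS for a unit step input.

%OS ≈ 16.3%

Comparing s^2 + 15s + 225 to s^2 + 2ζωₙs + ωₙ²: ωₙ = 15 rad/s and ζ = 15/(2·15) = 0.5.
%OS = 100·exp(−πζ/√(1−ζ²)) = 100·exp(−π·0.5/√(1−0.5²)) ≈ 16.3%.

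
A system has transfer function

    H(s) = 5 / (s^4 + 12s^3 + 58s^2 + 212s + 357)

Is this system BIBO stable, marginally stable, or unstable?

The denominator s^4 + 12s^3 + 58s^2 + 212s + 357 factors as (s + 7)(s + 3)(s^2 + 2s + 17), giving poles at s = -7, -3, -1 ± 4j.
Since all poles lie strictly in the left half-plane, the system is stable.

stable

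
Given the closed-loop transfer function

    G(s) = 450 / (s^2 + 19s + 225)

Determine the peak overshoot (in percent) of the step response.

%OS ≈ 7.65%

Comparing s^2 + 19s + 225 to s^2 + 2ζωₙs + ωₙ²: ωₙ = 15 rad/s and ζ = 19/(2·15) ≈ 0.6333.
%OS = 100·exp(−πζ/√(1−ζ²)) = 100·exp(−π·0.6333/√(1−0.6333²)) ≈ 7.65%.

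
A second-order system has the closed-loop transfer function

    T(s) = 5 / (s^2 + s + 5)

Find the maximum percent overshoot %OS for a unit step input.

Comparing s^2 + s + 5 to s^2 + 2ζωₙs + ωₙ²: ωₙ = √5 ≈ 2.236 rad/s and ζ = 1/(2·√5) ≈ 0.2236.
%OS = 100·exp(−πζ/√(1−ζ²)) = 100·exp(−π·0.2236/√(1−0.2236²)) ≈ 48.6%.

%OS ≈ 48.6%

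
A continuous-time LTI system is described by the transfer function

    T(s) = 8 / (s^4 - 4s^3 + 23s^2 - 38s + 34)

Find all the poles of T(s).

s = 1 + 4j, 1 - 4j, 1 + j, 1 - j

The poles are the roots of the denominator s^4 - 4s^3 + 23s^2 - 38s + 34 = 0.
No real roots exist; factor into two real quadratics: (s^2 - 2s + 17)(s^2 - 2s + 2) = 0.
Each quadratic gives a conjugate pair via the quadratic formula.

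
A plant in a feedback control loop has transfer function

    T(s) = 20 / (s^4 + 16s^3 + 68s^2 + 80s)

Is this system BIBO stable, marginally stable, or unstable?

The denominator s^4 + 16s^3 + 68s^2 + 80s factors as s(s + 10)(s + 2)(s + 4), giving poles at s = 0, -10, -2, -4.
Since the simple pole(s) at s = 0 lie on the jω-axis with none in the right half-plane, the system is marginally stable.

marginally stable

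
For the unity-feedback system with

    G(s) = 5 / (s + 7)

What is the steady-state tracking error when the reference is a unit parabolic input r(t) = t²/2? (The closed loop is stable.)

e_ss = ∞

G(s) has no poles at the origin.
This is a Type 0 system; Ka = lim_{s→0} s^2·G(s) = 0, so the steady-state error for a parabola input is infinite.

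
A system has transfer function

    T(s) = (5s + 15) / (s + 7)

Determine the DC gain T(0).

Set s = 0: T(0) = (15) / (7) = 15/7.

T(0) = 15/7 ≈ 2.143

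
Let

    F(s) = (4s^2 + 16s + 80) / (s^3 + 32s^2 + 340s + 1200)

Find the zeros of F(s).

Set the numerator to zero: 4s^2 + 16s + 80 = 0, i.e. 4·(s^2 + 4s + 20) = 0.
Factoring: (s^2 + 4s + 20) = 0.

s = -2 + 4j, -2 - 4j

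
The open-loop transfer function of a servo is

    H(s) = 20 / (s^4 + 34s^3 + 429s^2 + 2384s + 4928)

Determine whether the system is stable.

The denominator s^4 + 34s^3 + 429s^2 + 2384s + 4928 factors as (s + 11)(s + 8)^2(s + 7), giving poles at s = -11, -8, -8, -7.
Since all poles lie strictly in the left half-plane, the system is stable.

stable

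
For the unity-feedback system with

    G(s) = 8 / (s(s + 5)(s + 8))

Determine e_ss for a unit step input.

e_ss = 0

G(s) has one pole at the origin.
This is a Type 1 system; for a step input the steady-state error is zero.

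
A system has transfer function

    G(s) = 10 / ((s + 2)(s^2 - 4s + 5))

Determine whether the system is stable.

unstable

The poles can be read from the denominator factors: s = -2, 2 + j, 2 - j.
Since the pole(s) at s = 2 ± j lie in the right half-plane, the system is unstable.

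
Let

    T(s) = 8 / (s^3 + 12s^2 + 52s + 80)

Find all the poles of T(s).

s = -4 ± 2j, -4

The poles are the roots of the denominator s^3 + 12s^2 + 52s + 80 = 0.
Trying s = -4: the polynomial evaluates to 0, so (s + 4) is a factor.
Dividing out leaves s^2 + 8s + 20 = 0.
The quadratic formula then gives s = -4 ± 2j.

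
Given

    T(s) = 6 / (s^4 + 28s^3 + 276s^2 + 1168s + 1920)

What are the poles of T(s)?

s = -4 + 2j, -4 - 2j, -12, -8

The poles are the roots of the denominator s^4 + 28s^3 + 276s^2 + 1168s + 1920 = 0.
Trying s = -12: the polynomial evaluates to 0, so (s + 12) is a factor.
Dividing out leaves s^3 + 16s^2 + 84s + 160 = 0.
This factors further as (s^2 + 8s + 20)(s + 8) = 0.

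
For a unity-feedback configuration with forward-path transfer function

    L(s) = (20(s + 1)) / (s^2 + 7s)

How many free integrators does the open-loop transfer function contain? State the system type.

The denominator has 1 factor of s at the origin (free integrator), so this is a Type 1 system.

Type 1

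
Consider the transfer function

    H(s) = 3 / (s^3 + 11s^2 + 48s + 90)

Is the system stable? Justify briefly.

stable

The denominator s^3 + 11s^2 + 48s + 90 factors as (s + 5)(s^2 + 6s + 18), giving poles at s = -5, -3 + 3j, -3 - 3j.
Since all poles lie strictly in the left half-plane, the system is stable.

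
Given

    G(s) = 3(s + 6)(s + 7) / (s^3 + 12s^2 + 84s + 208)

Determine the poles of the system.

s = -4, -4 ± 6j

The poles are the roots of the denominator s^3 + 12s^2 + 84s + 208 = 0.
Trying s = -4: the polynomial evaluates to 0, so (s + 4) is a factor.
Dividing out leaves s^2 + 8s + 52 = 0.
The quadratic formula then gives s = -4 ± 6j.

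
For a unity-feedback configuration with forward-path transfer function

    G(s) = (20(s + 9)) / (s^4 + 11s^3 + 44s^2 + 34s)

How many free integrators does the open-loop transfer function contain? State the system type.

The denominator has 1 factor of s at the origin (free integrator), so this is a Type 1 system.

Type 1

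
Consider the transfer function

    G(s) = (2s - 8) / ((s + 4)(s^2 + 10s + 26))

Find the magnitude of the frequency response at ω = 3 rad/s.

|G(j3)| ≈ 0.05800

Substitute s = j3: numerator = -8 + j6, denominator = -22 + j171.
|G(j3)| = |-8 + j6| / |-22 + j171| = 10 / 172.41 ≈ 0.05800.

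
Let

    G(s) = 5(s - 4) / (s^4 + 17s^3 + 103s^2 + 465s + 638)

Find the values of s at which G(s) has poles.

The poles are the roots of the denominator s^4 + 17s^3 + 103s^2 + 465s + 638 = 0.
Trying s = -11: the polynomial evaluates to 0, so (s + 11) is a factor.
Dividing out leaves s^3 + 6s^2 + 37s + 58 = 0.
This factors further as (s^2 + 4s + 29)(s + 2) = 0.

s = -2 ± 5j, -11, -2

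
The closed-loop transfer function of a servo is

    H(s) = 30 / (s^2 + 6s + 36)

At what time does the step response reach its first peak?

Comparing s^2 + 6s + 36 to s^2 + 2ζωₙs + ωₙ²: ωₙ = 6 rad/s and ζ = 6/(2·6) = 0.5.
ζωₙ = 6/2 = 3, so ω_d = ωₙ√(1−ζ²) = √(ωₙ² − (ζωₙ)²) = √(36 − 3²) = √27 ≈ 5.196 rad/s.
t_p = π/ω_d = π/5.196 ≈ 0.6046 s.

t_p ≈ 0.6046 s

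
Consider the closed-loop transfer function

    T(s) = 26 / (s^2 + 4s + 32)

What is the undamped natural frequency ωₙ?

ωₙ ≈ 5.657 rad/s

Compare the denominator to the standard form s^2 + 2ζωₙs + ωₙ².
ωₙ² = 32, so ωₙ = √32 ≈ 5.657 rad/s.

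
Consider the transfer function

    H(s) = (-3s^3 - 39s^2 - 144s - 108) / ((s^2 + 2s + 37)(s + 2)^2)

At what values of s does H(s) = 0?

s = -6, -6, -1

Set the numerator to zero: -3s^3 - 39s^2 - 144s - 108 = 0, i.e. -3·(s^3 + 13s^2 + 48s + 36) = 0.
Factoring: (s + 6)^2(s + 1) = 0.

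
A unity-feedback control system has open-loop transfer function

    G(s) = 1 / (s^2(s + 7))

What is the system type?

The denominator has 2 factors of s at the origin (free integrators), so this is a Type 2 system.

Type 2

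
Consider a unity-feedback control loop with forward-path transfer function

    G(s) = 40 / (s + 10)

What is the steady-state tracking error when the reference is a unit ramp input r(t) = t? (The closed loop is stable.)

G(s) has no poles at the origin.
This is a Type 0 system; Kv = lim_{s→0} s·G(s) = 0, so the steady-state error for a ramp input is infinite.

e_ss = ∞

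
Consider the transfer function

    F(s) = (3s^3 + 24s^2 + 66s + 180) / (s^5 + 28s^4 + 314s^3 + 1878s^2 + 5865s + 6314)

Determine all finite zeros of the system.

Set the numerator to zero: 3s^3 + 24s^2 + 66s + 180 = 0, i.e. 3·(s^3 + 8s^2 + 22s + 60) = 0.
Factoring: (s^2 + 2s + 10)(s + 6) = 0.

s = -1 + 3j, -1 - 3j, -6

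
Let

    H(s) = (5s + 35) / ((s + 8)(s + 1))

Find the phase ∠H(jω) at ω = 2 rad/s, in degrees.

At s = j2: numerator = 35 + j10, denominator = 4 + j18.
∠H = ∠num − ∠den = 15.945° − (77.471°) = -61.53°.

∠H(j2) ≈ -61.53°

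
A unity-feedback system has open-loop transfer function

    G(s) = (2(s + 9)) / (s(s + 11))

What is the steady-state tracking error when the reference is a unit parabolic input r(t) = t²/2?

G(s) has one pole at the origin.
This is a Type 1 system; Ka = lim_{s→0} s^2·G(s) = 0, so the steady-state error for a parabola input is infinite.

e_ss = ∞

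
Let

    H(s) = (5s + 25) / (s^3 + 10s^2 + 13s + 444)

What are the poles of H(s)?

The poles are the roots of the denominator s^3 + 10s^2 + 13s + 444 = 0.
Trying s = -12: the polynomial evaluates to 0, so (s + 12) is a factor.
Dividing out leaves s^2 - 2s + 37 = 0.
The quadratic formula then gives s = 1 ± 6j.

s = -12, 1 + 6j, 1 - 6j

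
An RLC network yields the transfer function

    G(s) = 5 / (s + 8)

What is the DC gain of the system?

Set s = 0: G(0) = (5) / (8) = 5/8.

G(0) = 5/8 ≈ 0.6250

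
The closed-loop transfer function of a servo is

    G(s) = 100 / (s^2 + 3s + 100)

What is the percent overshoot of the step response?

Comparing s^2 + 3s + 100 to s^2 + 2ζωₙs + ωₙ²: ωₙ = 10 rad/s and ζ = 3/(2·10) = 0.15.
%OS = 100·exp(−πζ/√(1−ζ²)) = 100·exp(−π·0.15/√(1−0.15²)) ≈ 62.1%.

%OS ≈ 62.1%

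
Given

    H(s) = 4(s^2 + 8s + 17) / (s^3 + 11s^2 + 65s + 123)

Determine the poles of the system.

s = -4 + 5j, -4 - 5j, -3

The poles are the roots of the denominator s^3 + 11s^2 + 65s + 123 = 0.
Trying s = -3: the polynomial evaluates to 0, so (s + 3) is a factor.
Dividing out leaves s^2 + 8s + 41 = 0.
The quadratic formula then gives s = -4 ± 5j.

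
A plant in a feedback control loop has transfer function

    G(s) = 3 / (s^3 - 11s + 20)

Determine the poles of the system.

The poles are the roots of the denominator s^3 - 11s + 20 = 0.
Trying s = -4: the polynomial evaluates to 0, so (s + 4) is a factor.
Dividing out leaves s^2 - 4s + 5 = 0.
The quadratic formula then gives s = 2 ± 1j.

s = 2 ± j, -4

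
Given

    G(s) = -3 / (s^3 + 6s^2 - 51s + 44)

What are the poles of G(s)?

s = 4, 1, -11

The poles are the roots of the denominator s^3 + 6s^2 - 51s + 44 = 0.
Trying s = 4: the polynomial evaluates to 0, so (s - 4) is a factor.
Dividing out leaves s^2 + 10s - 11 = 0.
Factoring the quadratic: (s - 1)(s + 11) = 0.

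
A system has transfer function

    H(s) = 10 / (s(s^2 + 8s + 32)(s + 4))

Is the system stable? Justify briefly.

The poles can be read from the denominator factors: s = 0, -4 ± 4j, -4.
Since the simple pole(s) at s = 0 lie on the jω-axis with none in the right half-plane, the system is marginally stable.

marginally stable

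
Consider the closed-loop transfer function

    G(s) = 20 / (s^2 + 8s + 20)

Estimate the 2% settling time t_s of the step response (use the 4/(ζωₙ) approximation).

t_s ≈ 1 s

Comparing s^2 + 8s + 20 to s^2 + 2ζωₙs + ωₙ²: ωₙ = √20 ≈ 4.472 rad/s and ζ = 8/(2·√20) ≈ 0.8944.
ζωₙ = 8/2 = 4, so t_s ≈ 4/(ζωₙ) = 4/4 = 1 s.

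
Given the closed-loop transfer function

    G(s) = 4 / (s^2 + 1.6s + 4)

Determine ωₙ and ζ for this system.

ωₙ = 2 rad/s, ζ = 0.4

Compare the denominator to the standard form s^2 + 2ζωₙs + ωₙ².
ωₙ² = 4, so ωₙ = 2 rad/s.
2ζωₙ = 1.6, so ζ = 1.6/(2·2) = 0.4.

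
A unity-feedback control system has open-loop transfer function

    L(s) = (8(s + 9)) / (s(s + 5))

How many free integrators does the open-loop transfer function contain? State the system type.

The denominator has 1 factor of s at the origin (free integrator), so this is a Type 1 system.

Type 1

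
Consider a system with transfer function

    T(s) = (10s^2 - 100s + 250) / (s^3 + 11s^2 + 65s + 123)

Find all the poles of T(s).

s = -3, -4 + 5j, -4 - 5j

The poles are the roots of the denominator s^3 + 11s^2 + 65s + 123 = 0.
Trying s = -3: the polynomial evaluates to 0, so (s + 3) is a factor.
Dividing out leaves s^2 + 8s + 41 = 0.
The quadratic formula then gives s = -4 ± 5j.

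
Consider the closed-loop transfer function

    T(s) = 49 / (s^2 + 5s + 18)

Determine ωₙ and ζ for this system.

Compare the denominator to the standard form s^2 + 2ζωₙs + ωₙ².
ωₙ² = 18, so ωₙ = √18 ≈ 4.243 rad/s.
2ζωₙ = 5, so ζ = 5/(2·√18) ≈ 0.5893.

ωₙ ≈ 4.243 rad/s, ζ ≈ 0.5893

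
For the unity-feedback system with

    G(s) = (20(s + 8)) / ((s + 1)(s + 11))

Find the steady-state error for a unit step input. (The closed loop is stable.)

G(s) has no poles at the origin.
This is a Type 0 system. Kp = lim_{s→0} G(s) = 160/11.
e_ss = 1/(1 + Kp) = 1/(1 + 160/11) = 11/171 ≈ 0.06433.

e_ss = 0.06433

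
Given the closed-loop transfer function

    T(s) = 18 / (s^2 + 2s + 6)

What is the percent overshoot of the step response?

Comparing s^2 + 2s + 6 to s^2 + 2ζωₙs + ωₙ²: ωₙ = √6 ≈ 2.449 rad/s and ζ = 2/(2·√6) ≈ 0.4082.
%OS = 100·exp(−πζ/√(1−ζ²)) = 100·exp(−π·0.4082/√(1−0.4082²)) ≈ 24.5%.

%OS ≈ 24.5%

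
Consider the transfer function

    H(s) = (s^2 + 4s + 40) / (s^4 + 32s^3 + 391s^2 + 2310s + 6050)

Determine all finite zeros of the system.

Set the numerator to zero: s^2 + 4s + 40 = 0.
Factoring: (s^2 + 4s + 40) = 0.

s = -2 ± 6j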